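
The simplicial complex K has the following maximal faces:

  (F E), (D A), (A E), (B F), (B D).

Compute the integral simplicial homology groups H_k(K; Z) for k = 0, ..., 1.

H_0 = Z,  H_1 = Z.

K has 5 vertices, 5 edges.
rank ∂_0 = 0, rank ∂_1 = 4 ⇒ b_0 = 5 − 0 − 4 = 1; all invariant factors of ∂_1 are 1 so no torsion. So H_0 = Z.
rank ∂_1 = 4, rank ∂_2 = 0 ⇒ b_1 = 5 − 4 − 0 = 1. So H_1 = Z.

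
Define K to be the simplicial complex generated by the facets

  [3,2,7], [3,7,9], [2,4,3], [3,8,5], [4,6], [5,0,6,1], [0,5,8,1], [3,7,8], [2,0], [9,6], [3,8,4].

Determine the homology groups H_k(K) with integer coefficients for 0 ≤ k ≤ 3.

Take the total order 0 < 1 < 2 < 3 < 4 < 5 < 6 < 7 < 8 < 9 on the vertex set. Then K (dimension 3) consists of the simplices:

  0-simplices (10): [0], [1], [2], [3], [4], [5], [6], [7], [8], [9]
  1-simplices (23): [0,1], [0,2], [0,5], [0,6], [0,8], [1,5], [1,6], [1,8], [2,3], [2,4], [2,7], [3,4], [3,5], [3,7], [3,8], [3,9], [4,6], [4,8], [5,6], [5,8], [6,9], [7,8], [7,9]
  2-simplices (13): [0,1,5], [0,1,6], [0,1,8], [0,5,6], [0,5,8], [1,5,6], [1,5,8], [2,3,4], [2,3,7], [3,4,8], [3,5,8], [3,7,8], [3,7,9]
  3-simplices (2): [0,1,5,6], [0,1,5,8]

Hence C_0 ≅ Z^10, C_1 ≅ Z^23, C_2 ≅ Z^13, C_3 ≅ Z^2.

∂_1: C_1 → C_0 maps an edge to its endpoints' difference, ∂[p,q] = q − p. For instance
  ∂[2,7] = [7] − [2].
As a 10×23 matrix over Z this has rank 9, with invariant factors (1,1,1,1,1,1,1,1,1).

The boundary map ∂_2: C_2 → C_1 maps a triangle to the signed sum of its edges. For instance
  ∂[3,5,8] = [5,8] − [3,8] + [3,5],
  ∂[2,3,7] = [3,7] − [2,7] + [2,3].
The 23×13 boundary matrix has rank 11 and Smith normal form diag(1,1,1,1,1,1,1,1,1,1,1).

∂_3: C_3 → C_2 sends each 3-simplex σ to the alternating sum Σ_i (−1)^i (σ with its i-th vertex removed). For instance
  ∂[0,1,5,6] = [1,5,6] − [0,5,6] + [0,1,6] − [0,1,5],
  ∂[0,1,5,8] = [1,5,8] − [0,5,8] + [0,1,8] − [0,1,5].
The resulting 13×2 matrix has rank 2, and its Smith normal form has invariant factors (1,1).

Computing H_k = (kernel of ∂_k) / (image of ∂_{k+1}):

  H_0: rank C_0 − rank ∂_1 = 10 − 9 = 1, and the invariant factors of ∂_1 are all 1, so H_0 ≅ Z.
  H_1: rank ker ∂_1 − rank ∂_2 = (23 − 9) − 11 = 3, and the invariant factors of ∂_2 are all 1, so H_1 ≅ Z^3.
  H_2: rank ker ∂_2 − rank ∂_3 = (13 − 11) − 2 = 0, and the invariant factors of ∂_3 are all 1, so H_2 ≅ 0.
  H_3: rank ker ∂_3 − rank ∂_4 = (2 − 2) − 0 = 0, and there is no ∂_4, so H_3 ≅ 0.

H_0 = Z,  H_1 = Z^3,  H_2 = 0,  H_3 = 0.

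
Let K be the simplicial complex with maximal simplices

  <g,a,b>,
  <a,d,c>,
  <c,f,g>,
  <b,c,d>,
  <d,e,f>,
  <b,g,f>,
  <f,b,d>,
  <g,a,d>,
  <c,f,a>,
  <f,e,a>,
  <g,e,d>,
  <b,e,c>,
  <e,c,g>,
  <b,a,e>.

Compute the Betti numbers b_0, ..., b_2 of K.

b_0 = 1, b_1 = 2, b_2 = 1.

We work with the vertex ordering a < b < c < d < e < f < g. The simplices of K, each written with vertices in increasing order, are:

  0-simplices (7): a, b, c, d, e, f, g
  1-simplices (21): ab, ac, ad, ae, af, ag, bc, bd, be, bf, bg, cd, ce, cf, cg, de, df, dg, ef, eg, fg
  2-simplices (14): abe, abg, acd, acf, adg, aef, bcd, bce, bdf, bfg, ceg, cfg, def, deg

Hence C_0 ≅ Z^7, C_1 ≅ Z^21, C_2 ≅ Z^14.

∂_1: C_1 → C_0 sends each edge [p,q] (with p < q) to q − p.
As a 7×21 matrix over Z this has rank 6, with invariant factors (1,1,1,1,1,1).

∂_2: C_2 → C_1 sends each 2-simplex [p,q,r] to [q,r] − [p,r] + [p,q]. For instance
  ∂deg = eg − dg + de,
  ∂bcd = cd − bd + bc.
As a 21×14 matrix over Z this has rank 13, with invariant factors (1,1,1,1,1,1,1,1,1,1,1,1,1).

Now H_k = ker ∂_k / im ∂_{k+1}, so:

  H_0: rank C_0 − rank ∂_1 = 7 − 6 = 1, and the invariant factors of ∂_1 are all 1, so H_0 = Z.
  H_1: rank ker ∂_1 − rank ∂_2 = (21 − 6) − 13 = 2, and the invariant factors of ∂_2 are all 1, so H_1 = Z^2.
  H_2: rank ker ∂_2 − rank ∂_3 = (14 − 13) − 0 = 1, and there is no ∂_3, so H_2 = Z.

(K is a triangulation of the torus T^2.)

Hence the Betti numbers are b_0 = 1, b_1 = 2, b_2 = 1.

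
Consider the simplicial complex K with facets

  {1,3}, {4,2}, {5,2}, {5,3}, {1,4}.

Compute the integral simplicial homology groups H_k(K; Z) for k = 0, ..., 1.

H_0 ≅ Z,  H_1 ≅ Z.

We work with the vertex ordering 1 < 2 < 3 < 4 < 5. The simplices of K, each written with vertices in increasing order, are:

  0-simplices (5): [1], [2], [3], [4], [5]
  1-simplices (5): [1,3], [1,4], [2,4], [2,5], [3,5]

Hence C_0 ≅ Z^5, C_1 ≅ Z^5.

∂_1: C_1 → C_0 maps an edge to its endpoints' difference, ∂[p,q] = q − p. For instance
  ∂[3,5] = [5] − [3].
This gives a 5×5 integer matrix of rank 4; reducing to Smith normal form yields diagonal entries (1,1,1,1).

Now H_k = ker ∂_k / im ∂_{k+1}, so:

  H_0: rank C_0 − rank ∂_1 = 5 − 4 = 1, and the invariant factors of ∂_1 are all 1, so H_0 = Z.
  H_1: rank ker ∂_1 − rank ∂_2 = (5 − 4) − 0 = 1, and there is no ∂_2, so H_1 = Z.

As a check, the Euler characteristic is 5 − 5 = 0, which agrees with 1 − 1 = 0.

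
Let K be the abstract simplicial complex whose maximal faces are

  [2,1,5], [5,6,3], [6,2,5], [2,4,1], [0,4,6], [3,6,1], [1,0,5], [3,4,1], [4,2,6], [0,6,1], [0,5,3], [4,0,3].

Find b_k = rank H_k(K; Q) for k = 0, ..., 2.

Order the vertices as 0 < 1 < 2 < 3 < 4 < 5 < 6. Listing each simplex with vertices in this order, K has dimension 2 with simplices:

  0-simplices (7): [0], [1], [2], [3], [4], [5], [6]
  1-simplices (18): [0,1], [0,3], [0,4], [0,5], [0,6], [1,2], [1,3], [1,4], [1,5], [1,6], [2,4], [2,5], [2,6], [3,4], [3,5], [3,6], [4,6], [5,6]
  2-simplices (12): [0,1,5], [0,1,6], [0,3,4], [0,3,5], [0,4,6], [1,2,4], [1,2,5], [1,3,4], [1,3,6], [2,4,6], [2,5,6], [3,5,6]

giving chain groups C_0 ≅ Z^7, C_1 ≅ Z^18, C_2 ≅ Z^12.

The boundary map ∂_1: C_1 → C_0 maps an edge to its endpoints' difference, ∂[p,q] = q − p. For instance
  ∂[1,5] = [5] − [1].
This gives a 7×18 integer matrix of rank 6; reducing to Smith normal form yields diagonal entries (1,1,1,1,1,1).

Boundary ∂_2: C_2 → C_1 maps a triangle to the signed sum of its edges. For instance
  ∂[1,2,4] = [2,4] − [1,4] + [1,2],
  ∂[0,1,5] = [1,5] − [0,5] + [0,1].
The resulting 18×12 matrix has rank 12, and its Smith normal form has invariant factors (1,1,1,1,1,1,1,1,1,1,1,2).

Computing H_k = (kernel of ∂_k) / (image of ∂_{k+1}):

  H_0: rank C_0 − rank ∂_1 = 7 − 6 = 1, and the invariant factors of ∂_1 are all 1, so H_0 ≅ Z.
  H_1: rank ker ∂_1 − rank ∂_2 = (18 − 6) − 12 = 0, and ∂_2 has invariant factor 2 > 1, so H_1 ≅ Z/2.
  H_2: rank ker ∂_2 − rank ∂_3 = (12 − 12) − 0 = 0, and there is no ∂_3, so H_2 ≅ 0.

As a check, the Euler characteristic is 7 − 18 + 12 = 1, which agrees with 1 − 0 + 0 = 1.
(K is a triangulation of the real projective plane RP^2.)

Hence the Betti numbers are b_0 = 1, b_1 = 0, b_2 = 0.

b_0 = 1, b_1 = 0, b_2 = 0.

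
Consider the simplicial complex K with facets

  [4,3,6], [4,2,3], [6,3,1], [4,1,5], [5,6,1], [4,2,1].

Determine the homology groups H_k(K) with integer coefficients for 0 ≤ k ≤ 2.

H_0 ≅ Z,  H_1 ≅ Z,  H_2 = 0.

Fix the vertex order 1 < 2 < 3 < 4 < 5 < 6 and write every simplex with vertices in increasing order. Then dim K = 2 and the simplices of K are:

  0-simplices (6): [1], [2], [3], [4], [5], [6]
  1-simplices (12): [1,2], [1,3], [1,4], [1,5], [1,6], [2,3], [2,4], [3,4], [3,6], [4,5], [4,6], [5,6]
  2-simplices (6): [1,2,4], [1,3,6], [1,4,5], [1,5,6], [2,3,4], [3,4,6]

giving chain groups C_0 ≅ Z^6, C_1 ≅ Z^12, C_2 ≅ Z^6.

Boundary ∂_1: C_1 → C_0 maps an edge to its endpoints' difference, ∂[p,q] = q − p. For instance
  ∂[1,2] = [2] − [1].
As a 6×12 matrix over Z this has rank 5, with invariant factors (1,1,1,1,1).

∂_2: C_2 → C_1 sends each 2-simplex [p,q,r] to [q,r] − [p,r] + [p,q]. For instance
  ∂[1,4,5] = [4,5] − [1,5] + [1,4],
  ∂[1,3,6] = [3,6] − [1,6] + [1,3].
The 12×6 boundary matrix has rank 6 and Smith normal form diag(1,1,1,1,1,1).

From H_k ≅ ker(∂_k) / im(∂_{k+1}) we obtain:

  H_0: rank C_0 − rank ∂_1 = 6 − 5 = 1, and the invariant factors of ∂_1 are all 1, so H_0 = Z.
  H_1: rank ker ∂_1 − rank ∂_2 = (12 − 5) − 6 = 1, and the invariant factors of ∂_2 are all 1, so H_1 = Z.
  H_2: rank ker ∂_2 − rank ∂_3 = (6 − 6) − 0 = 0, and there is no ∂_3, so H_2 = 0.

As a check, the Euler characteristic is 6 − 12 + 6 = 0, which agrees with 1 − 1 + 0 = 0.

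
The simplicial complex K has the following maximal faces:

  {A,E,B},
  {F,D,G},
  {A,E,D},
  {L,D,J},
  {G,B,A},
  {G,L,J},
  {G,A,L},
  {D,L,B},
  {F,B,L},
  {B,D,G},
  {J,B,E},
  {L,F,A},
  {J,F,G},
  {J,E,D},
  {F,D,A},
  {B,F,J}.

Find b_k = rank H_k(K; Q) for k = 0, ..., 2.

Fix the vertex order A < B < D < E < F < G < J < L and write every simplex with vertices in increasing order. Then dim K = 2 and the simplices of K are:

  0-simplices (8): A, B, D, E, F, G, J, L
  1-simplices (24): AB, AD, AE, AF, AG, AL, BD, BE, BF, BG, BJ, BL, DE, DF, DG, DJ, DL, EJ, FG, FJ, FL, GJ, GL, JL
  2-simplices (16): ABE, ABG, ADE, ADF, AFL, AGL, BDG, BDL, BEJ, BFJ, BFL, DEJ, DFG, DJL, FGJ, GJL

giving chain groups C_0 ≅ Z^8, C_1 ≅ Z^24, C_2 ≅ Z^16.

The boundary map ∂_1: C_1 → C_0 maps an edge to its endpoints' difference, ∂[p,q] = q − p.
This gives a 8×24 integer matrix of rank 7; reducing to Smith normal form yields diagonal entries (1,1,1,1,1,1,1).

∂_2: C_2 → C_1 acts by ∂[p,q,r] = [q,r] − [p,r] + [p,q]. For instance
  ∂DEJ = EJ − DJ + DE,
  ∂DJL = JL − DL + DJ.
The resulting 24×16 matrix has rank 15, and its Smith normal form has invariant factors (1,1,1,1,1,1,1,1,1,1,1,1,1,1,1).

Computing H_k = (kernel of ∂_k) / (image of ∂_{k+1}):

  H_0: rank C_0 − rank ∂_1 = 8 − 7 = 1, and the invariant factors of ∂_1 are all 1, so H_0 ≅ Z.
  H_1: rank ker ∂_1 − rank ∂_2 = (24 − 7) − 15 = 2, and the invariant factors of ∂_2 are all 1, so H_1 ≅ Z^2.
  H_2: rank ker ∂_2 − rank ∂_3 = (16 − 15) − 0 = 1, and there is no ∂_3, so H_2 ≅ Z.

As a check, the Euler characteristic is 8 − 24 + 16 = 0, which agrees with 1 − 2 + 1 = 0.

Hence the Betti numbers are b_0 = 1, b_1 = 2, b_2 = 1.

b_0 = 1, b_1 = 2, b_2 = 1.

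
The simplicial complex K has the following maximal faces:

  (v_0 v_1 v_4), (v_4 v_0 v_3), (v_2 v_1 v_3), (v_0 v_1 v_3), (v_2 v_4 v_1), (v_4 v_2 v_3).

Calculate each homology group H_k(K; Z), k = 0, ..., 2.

We work with the vertex ordering v_0 < v_1 < v_2 < v_3 < v_4. The simplices of K, each written with vertices in increasing order, are:

  0-simplices (5): [v_0], [v_1], [v_2], [v_3], [v_4]
  1-simplices (9): [v_0,v_1], [v_0,v_3], [v_0,v_4], [v_1,v_2], [v_1,v_3], [v_1,v_4], [v_2,v_3], [v_2,v_4], [v_3,v_4]
  2-simplices (6): [v_0,v_1,v_3], [v_0,v_1,v_4], [v_0,v_3,v_4], [v_1,v_2,v_3], [v_1,v_2,v_4], [v_2,v_3,v_4]

Hence C_0 ≅ Z^5, C_1 ≅ Z^9, C_2 ≅ Z^6.

Boundary ∂_1: C_1 → C_0 sends each edge [p,q] (with p < q) to q − p. For instance
  ∂[v_3,v_4] = [v_4] − [v_3].
This gives a 5×9 integer matrix of rank 4; reducing to Smith normal form yields diagonal entries (1,1,1,1).

The boundary map ∂_2: C_2 → C_1 acts by ∂[p,q,r] = [q,r] − [p,r] + [p,q]. For instance
  ∂[v_0,v_1,v_4] = [v_1,v_4] − [v_0,v_4] + [v_0,v_1],
  ∂[v_1,v_2,v_4] = [v_2,v_4] − [v_1,v_4] + [v_1,v_2].
The resulting 9×6 matrix has rank 5, and its Smith normal form has invariant factors (1,1,1,1,1).

From H_k ≅ ker(∂_k) / im(∂_{k+1}) we obtain:

  H_0: rank C_0 − rank ∂_1 = 5 − 4 = 1, and the invariant factors of ∂_1 are all 1, so H_0 ≅ Z.
  H_1: rank ker ∂_1 − rank ∂_2 = (9 − 4) − 5 = 0, and the invariant factors of ∂_2 are all 1, so H_1 ≅ 0.
  H_2: rank ker ∂_2 − rank ∂_3 = (6 − 5) − 0 = 1, and there is no ∂_3, so H_2 ≅ Z.

As a check, the Euler characteristic is 5 − 9 + 6 = 2, which agrees with 1 − 0 + 1 = 2.

H_0 ≅ Z,  H_1 = 0,  H_2 ≅ Z.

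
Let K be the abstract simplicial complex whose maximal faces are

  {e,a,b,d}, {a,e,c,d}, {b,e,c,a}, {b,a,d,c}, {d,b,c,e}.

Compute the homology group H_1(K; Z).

Order the vertices as a < b < c < d < e. Listing each simplex with vertices in this order, K has dimension 3 with simplices:

  0-simplices (5): a, b, c, d, e
  1-simplices (10): ab, ac, ad, ae, bc, bd, be, cd, ce, de
  2-simplices (10): abc, abd, abe, acd, ace, ade, bcd, bce, bde, cde
  3-simplices (5): abcd, abce, abde, acde, bcde

giving chain groups C_0 ≅ Z^5, C_1 ≅ Z^10, C_2 ≅ Z^10, C_3 ≅ Z^5.

The boundary map ∂_1: C_1 → C_0 sends each edge [p,q] (with p < q) to q − p. For instance
  ∂de = e − d.
This gives a 5×10 integer matrix of rank 4; reducing to Smith normal form yields diagonal entries (1,1,1,1).

∂_2: C_2 → C_1 sends each 2-simplex [p,q,r] to [q,r] − [p,r] + [p,q]. For instance
  ∂ace = ce − ae + ac,
  ∂abe = be − ae + ab.
The 10×10 boundary matrix has rank 6 and Smith normal form diag(1,1,1,1,1,1).

∂_3: C_3 → C_2 sends each 3-simplex σ to the alternating sum Σ_i (−1)^i (σ with its i-th vertex removed). For instance
  ∂bcde = cde − bde + bce − bcd,
  ∂abcd = bcd − acd + abd − abc.
The 10×5 boundary matrix has rank 4 and Smith normal form diag(1,1,1,1).

Computing H_k = (kernel of ∂_k) / (image of ∂_{k+1}):

  H_1: rank ker ∂_1 − rank ∂_2 = (10 − 4) − 6 = 0, and the invariant factors of ∂_2 are all 1, so H_1 = 0.

H_1 ≅ 0.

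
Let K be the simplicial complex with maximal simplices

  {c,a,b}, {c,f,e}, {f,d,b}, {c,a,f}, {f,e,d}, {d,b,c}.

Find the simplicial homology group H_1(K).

H_1 ≅ Z.

Order the vertices as a < b < c < d < e < f. Listing each simplex with vertices in this order, K has dimension 2 with simplices:

  0-simplices (6): a, b, c, d, e, f
  1-simplices (12): ab, ac, af, bc, bd, bf, cd, ce, cf, de, df, ef
  2-simplices (6): abc, acf, bcd, bdf, cef, def

Hence C_0 ≅ Z^6, C_1 ≅ Z^12, C_2 ≅ Z^6.

The boundary map ∂_1: C_1 → C_0 sends each edge [p,q] (with p < q) to q − p.
This gives a 6×12 integer matrix of rank 5; reducing to Smith normal form yields diagonal entries (1,1,1,1,1).

The boundary map ∂_2: C_2 → C_1 maps a triangle to the signed sum of its edges. For instance
  ∂acf = cf − af + ac,
  ∂def = ef − df + de.
The 12×6 boundary matrix has rank 6 and Smith normal form diag(1,1,1,1,1,1).

Computing H_k = (kernel of ∂_k) / (image of ∂_{k+1}):

  H_1: rank ker ∂_1 − rank ∂_2 = (12 − 5) − 6 = 1, and the invariant factors of ∂_2 are all 1, so H_1 = Z.

(K is a triangulation of the cylinder S^1 x I.)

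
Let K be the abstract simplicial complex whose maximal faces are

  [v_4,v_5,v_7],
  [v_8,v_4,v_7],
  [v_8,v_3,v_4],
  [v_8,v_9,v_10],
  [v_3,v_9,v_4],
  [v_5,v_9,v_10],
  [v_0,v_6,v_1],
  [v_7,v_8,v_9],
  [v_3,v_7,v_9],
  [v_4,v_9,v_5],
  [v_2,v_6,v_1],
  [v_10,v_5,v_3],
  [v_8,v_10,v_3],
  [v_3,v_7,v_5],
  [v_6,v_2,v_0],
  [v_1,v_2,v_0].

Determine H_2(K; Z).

Order the vertices as v_0 < v_1 < v_2 < v_3 < v_4 < v_5 < v_6 < v_7 < v_8 < v_9 < v_10. Listing each simplex with vertices in this order, K has dimension 2 with simplices:

  0-simplices (11): [v_0], [v_1], [v_2], [v_3], [v_4], [v_5], [v_6], [v_7], [v_8], [v_9], [v_10]
  1-simplices (24): (24 of them)
  2-simplices (16): (16 of them)

so the chain groups are C_0 ≅ Z^11, C_1 ≅ Z^24, C_2 ≅ Z^16.

Boundary ∂_1: C_1 → C_0 maps an edge to its endpoints' difference, ∂[p,q] = q − p.
This gives a 11×24 integer matrix of rank 9; reducing to Smith normal form yields diagonal entries (1,1,1,1,1,1,1,1,1).

Boundary ∂_2: C_2 → C_1 maps a triangle to the signed sum of its edges. For instance
  ∂[v_3,v_5,v_10] = [v_5,v_10] − [v_3,v_10] + [v_3,v_5],
  ∂[v_3,v_7,v_9] = [v_7,v_9] − [v_3,v_9] + [v_3,v_7].
As a 24×16 matrix over Z this has rank 15, with invariant factors (1,1,1,1,1,1,1,1,1,1,1,1,1,1,2).

Reading off H_k = ker ∂_k / im ∂_{k+1}:

  H_2: rank ker ∂_2 − rank ∂_3 = (16 − 15) − 0 = 1, and there is no ∂_3, so H_2 = Z.

H_2 ≅ Z.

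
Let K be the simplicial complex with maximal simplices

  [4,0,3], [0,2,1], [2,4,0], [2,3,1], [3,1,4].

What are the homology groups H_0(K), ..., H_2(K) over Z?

H_0 ≅ Z,  H_1 ≅ Z,  H_2 = 0.

Take the total order 0 < 1 < 2 < 3 < 4 on the vertex set. Then K (dimension 2) consists of the simplices:

  0-simplices (5): [0], [1], [2], [3], [4]
  1-simplices (10): [0,1], [0,2], [0,3], [0,4], [1,2], [1,3], [1,4], [2,3], [2,4], [3,4]
  2-simplices (5): [0,1,2], [0,2,4], [0,3,4], [1,2,3], [1,3,4]

so the chain groups are C_0 ≅ Z^5, C_1 ≅ Z^10, C_2 ≅ Z^5.

The boundary map ∂_1: C_1 → C_0 maps an edge to its endpoints' difference, ∂[p,q] = q − p. For instance
  ∂[2,3] = [3] − [2].
The 5×10 boundary matrix has rank 4 and Smith normal form diag(1,1,1,1).

Boundary ∂_2: C_2 → C_1 maps a triangle to the signed sum of its edges. For instance
  ∂[1,3,4] = [3,4] − [1,4] + [1,3],
  ∂[0,2,4] = [2,4] − [0,4] + [0,2].
As a 10×5 matrix over Z this has rank 5, with invariant factors (1,1,1,1,1).

Computing H_k = (kernel of ∂_k) / (image of ∂_{k+1}):

  H_0: rank C_0 − rank ∂_1 = 5 − 4 = 1, and the invariant factors of ∂_1 are all 1, so H_0 ≅ Z.
  H_1: rank ker ∂_1 − rank ∂_2 = (10 − 4) − 5 = 1, and the invariant factors of ∂_2 are all 1, so H_1 ≅ Z.
  H_2: rank ker ∂_2 − rank ∂_3 = (5 − 5) − 0 = 0, and there is no ∂_3, so H_2 ≅ 0.

As a check, the Euler characteristic is 5 − 10 + 5 = 0, which agrees with 1 − 1 + 0 = 0.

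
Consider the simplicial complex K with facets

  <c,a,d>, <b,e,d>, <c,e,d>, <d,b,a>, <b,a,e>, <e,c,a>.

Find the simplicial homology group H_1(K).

K has 5 vertices, 9 edges, 6 triangles.
rank ∂_1 = 4, rank ∂_2 = 5 ⇒ b_1 = 9 − 4 − 5 = 0; all invariant factors of ∂_2 are 1 so no torsion. So H_1 = 0.

H_1 ≅ 0.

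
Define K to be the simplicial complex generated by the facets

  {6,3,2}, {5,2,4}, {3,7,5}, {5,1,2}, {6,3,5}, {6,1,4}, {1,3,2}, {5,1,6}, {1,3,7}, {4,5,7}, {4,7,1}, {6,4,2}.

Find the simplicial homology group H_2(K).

Fix the vertex order 1 < 2 < 3 < 4 < 5 < 6 < 7 and write every simplex with vertices in increasing order. Then dim K = 2 and the simplices of K are:

  0-simplices (7): [1], [2], [3], [4], [5], [6], [7]
  1-simplices (18): [1,2], [1,3], [1,4], [1,5], [1,6], [1,7], [2,3], [2,4], [2,5], [2,6], [3,5], [3,6], [3,7], [4,5], [4,6], [4,7], [5,6], [5,7]
  2-simplices (12): [1,2,3], [1,2,5], [1,3,7], [1,4,6], [1,4,7], [1,5,6], [2,3,6], [2,4,5], [2,4,6], [3,5,6], [3,5,7], [4,5,7]

so the chain groups are C_0 ≅ Z^7, C_1 ≅ Z^18, C_2 ≅ Z^12.

∂_1: C_1 → C_0 maps an edge to its endpoints' difference, ∂[p,q] = q − p.
As a 7×18 matrix over Z this has rank 6, with invariant factors (1,1,1,1,1,1).

The boundary map ∂_2: C_2 → C_1 acts by ∂[p,q,r] = [q,r] − [p,r] + [p,q]. For instance
  ∂[1,4,7] = [4,7] − [1,7] + [1,4],
  ∂[1,3,7] = [3,7] − [1,7] + [1,3].
As a 18×12 matrix over Z this has rank 12, with invariant factors (1,1,1,1,1,1,1,1,1,1,1,2).

Now H_k = ker ∂_k / im ∂_{k+1}, so:

  H_2: rank ker ∂_2 − rank ∂_3 = (12 − 12) − 0 = 0, and there is no ∂_3, so H_2 ≅ 0.

H_2 ≅ 0.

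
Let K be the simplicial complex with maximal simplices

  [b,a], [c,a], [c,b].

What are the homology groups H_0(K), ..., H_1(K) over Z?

H_0 ≅ Z,  H_1 ≅ Z.

Fix the vertex order a < b < c and write every simplex with vertices in increasing order. Then dim K = 1 and the simplices of K are:

  0-simplices (3): a, b, c
  1-simplices (3): ab, ac, bc

Hence C_0 ≅ Z^3, C_1 ≅ Z^3.

∂_1: C_1 → C_0 maps an edge to its endpoints' difference, ∂[p,q] = q − p. For instance
  ∂ab = b − a.
As a 3×3 matrix over Z this has rank 2, with invariant factors (1,1).

From H_k ≅ ker(∂_k) / im(∂_{k+1}) we obtain:

  H_0: rank C_0 − rank ∂_1 = 3 − 2 = 1, and the invariant factors of ∂_1 are all 1, so H_0 ≅ Z.
  H_1: rank ker ∂_1 − rank ∂_2 = (3 − 2) − 0 = 1, and there is no ∂_2, so H_1 ≅ Z.

As a check, the Euler characteristic is 3 − 3 = 0, which agrees with 1 − 1 = 0.
(K is a triangulation of the circle S^1.)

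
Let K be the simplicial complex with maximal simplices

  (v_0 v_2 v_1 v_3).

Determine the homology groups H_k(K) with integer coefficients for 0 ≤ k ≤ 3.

H_0 ≅ Z,  H_1 = 0,  H_2 = 0,  H_3 = 0.

Take the total order v_0 < v_1 < v_2 < v_3 on the vertex set. Then K (dimension 3) consists of the simplices:

  0-simplices (4): [v_0], [v_1], [v_2], [v_3]
  1-simplices (6): [v_0,v_1], [v_0,v_2], [v_0,v_3], [v_1,v_2], [v_1,v_3], [v_2,v_3]
  2-simplices (4): [v_0,v_1,v_2], [v_0,v_1,v_3], [v_0,v_2,v_3], [v_1,v_2,v_3]
  3-simplices (1): [v_0,v_1,v_2,v_3]

so the chain groups are C_0 ≅ Z^4, C_1 ≅ Z^6, C_2 ≅ Z^4, C_3 ≅ Z^1.

∂_1: C_1 → C_0 maps an edge to its endpoints' difference, ∂[p,q] = q − p.
As a 4×6 matrix over Z this has rank 3, with invariant factors (1,1,1).

The boundary map ∂_2: C_2 → C_1 sends each 2-simplex [p,q,r] to [q,r] − [p,r] + [p,q]. For instance
  ∂[v_1,v_2,v_3] = [v_2,v_3] − [v_1,v_3] + [v_1,v_2],
  ∂[v_0,v_1,v_3] = [v_1,v_3] − [v_0,v_3] + [v_0,v_1].
The resulting 6×4 matrix has rank 3, and its Smith normal form has invariant factors (1,1,1).

The boundary map ∂_3: C_3 → C_2 sends each 3-simplex σ to the alternating sum Σ_i (−1)^i (σ with its i-th vertex removed). For instance
  ∂[v_0,v_1,v_2,v_3] = [v_1,v_2,v_3] − [v_0,v_2,v_3] + [v_0,v_1,v_3] − [v_0,v_1,v_2].
As a 4×1 matrix over Z this has rank 1, with invariant factors (1).

Reading off H_k = ker ∂_k / im ∂_{k+1}:

  H_0: rank C_0 − rank ∂_1 = 4 − 3 = 1, and the invariant factors of ∂_1 are all 1, so H_0 ≅ Z.
  H_1: rank ker ∂_1 − rank ∂_2 = (6 − 3) − 3 = 0, and the invariant factors of ∂_2 are all 1, so H_1 ≅ 0.
  H_2: rank ker ∂_2 − rank ∂_3 = (4 − 3) − 1 = 0, and the invariant factors of ∂_3 are all 1, so H_2 ≅ 0.
  H_3: rank ker ∂_3 − rank ∂_4 = (1 − 1) − 0 = 0, and there is no ∂_4, so H_3 ≅ 0.

(K is a triangulation of the 3-simplex.)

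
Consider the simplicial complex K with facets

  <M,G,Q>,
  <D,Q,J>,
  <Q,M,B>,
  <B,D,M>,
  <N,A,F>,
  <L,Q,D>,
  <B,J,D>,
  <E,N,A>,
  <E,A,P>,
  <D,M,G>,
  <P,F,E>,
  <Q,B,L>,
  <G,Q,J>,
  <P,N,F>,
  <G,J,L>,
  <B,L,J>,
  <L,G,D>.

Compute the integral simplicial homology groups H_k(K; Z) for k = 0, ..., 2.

K has 12 vertices, 28 edges, 17 triangles.
rank ∂_0 = 0, rank ∂_1 = 10 ⇒ b_0 = 12 − 0 − 10 = 2; all invariant factors of ∂_1 are 1 so no torsion. So H_0 ≅ Z^2.
rank ∂_1 = 10, rank ∂_2 = 17 ⇒ b_1 = 28 − 10 − 17 = 1; ∂_2 has invariant factor(s) [2] giving torsion. So H_1 ≅ Z ⊕ Z/2.
rank ∂_2 = 17, rank ∂_3 = 0 ⇒ b_2 = 17 − 17 − 0 = 0. So H_2 ≅ 0.

H_0 ≅ Z^2,  H_1 ≅ Z ⊕ Z/2,  H_2 = 0.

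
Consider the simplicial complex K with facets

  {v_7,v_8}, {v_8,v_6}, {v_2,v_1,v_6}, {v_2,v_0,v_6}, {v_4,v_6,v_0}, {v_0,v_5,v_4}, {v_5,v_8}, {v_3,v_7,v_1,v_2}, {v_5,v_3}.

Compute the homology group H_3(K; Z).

H_3 = 0.

Order the vertices as v_0 < v_1 < v_2 < v_3 < v_4 < v_5 < v_6 < v_7 < v_8. Listing each simplex with vertices in this order, K has dimension 3 with simplices:

  0-simplices (9): [v_0], [v_1], [v_2], [v_3], [v_4], [v_5], [v_6], [v_7], [v_8]
  1-simplices (18): (18 of them)
  2-simplices (8): [v_0,v_2,v_6], [v_0,v_4,v_5], [v_0,v_4,v_6], [v_1,v_2,v_3], [v_1,v_2,v_6], [v_1,v_2,v_7], [v_1,v_3,v_7], [v_2,v_3,v_7]
  3-simplices (1): [v_1,v_2,v_3,v_7]

so the chain groups are C_0 ≅ Z^9, C_1 ≅ Z^18, C_2 ≅ Z^8, C_3 ≅ Z^1.

Boundary ∂_1: C_1 → C_0 sends each edge [p,q] (with p < q) to q − p.
As a 9×18 matrix over Z this has rank 8, with invariant factors (1,1,1,1,1,1,1,1).

The boundary map ∂_2: C_2 → C_1 sends each 2-simplex [p,q,r] to [q,r] − [p,r] + [p,q]. For instance
  ∂[v_1,v_2,v_7] = [v_2,v_7] − [v_1,v_7] + [v_1,v_2],
  ∂[v_0,v_4,v_6] = [v_4,v_6] − [v_0,v_6] + [v_0,v_4].
As a 18×8 matrix over Z this has rank 7, with invariant factors (1,1,1,1,1,1,1).

∂_3: C_3 → C_2 sends each 3-simplex σ to the alternating sum Σ_i (−1)^i (σ with its i-th vertex removed). For instance
  ∂[v_1,v_2,v_3,v_7] = [v_2,v_3,v_7] − [v_1,v_3,v_7] + [v_1,v_2,v_7] − [v_1,v_2,v_3].
This gives a 8×1 integer matrix of rank 1; reducing to Smith normal form yields diagonal entries (1).

Reading off H_k = ker ∂_k / im ∂_{k+1}:

  H_3: rank ker ∂_3 − rank ∂_4 = (1 − 1) − 0 = 0, and there is no ∂_4, so H_3 = 0.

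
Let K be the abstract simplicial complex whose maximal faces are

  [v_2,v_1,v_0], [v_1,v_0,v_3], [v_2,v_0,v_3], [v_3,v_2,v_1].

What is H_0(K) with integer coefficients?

H_0 = Z.

We work with the vertex ordering v_0 < v_1 < v_2 < v_3. The simplices of K, each written with vertices in increasing order, are:

  0-simplices (4): [v_0], [v_1], [v_2], [v_3]
  1-simplices (6): [v_0,v_1], [v_0,v_2], [v_0,v_3], [v_1,v_2], [v_1,v_3], [v_2,v_3]
  2-simplices (4): [v_0,v_1,v_2], [v_0,v_1,v_3], [v_0,v_2,v_3], [v_1,v_2,v_3]

Hence C_0 ≅ Z^4, C_1 ≅ Z^6, C_2 ≅ Z^4.

∂_1: C_1 → C_0 is given by ∂[p,q] = [q] − [p].
As a 4×6 matrix over Z this has rank 3, with invariant factors (1,1,1).

The boundary map ∂_2: C_2 → C_1 maps a triangle to the signed sum of its edges. For instance
  ∂[v_1,v_2,v_3] = [v_2,v_3] − [v_1,v_3] + [v_1,v_2],
  ∂[v_0,v_2,v_3] = [v_2,v_3] − [v_0,v_3] + [v_0,v_2].
The 6×4 boundary matrix has rank 3 and Smith normal form diag(1,1,1).

From H_k ≅ ker(∂_k) / im(∂_{k+1}) we obtain:

  H_0: rank C_0 − rank ∂_1 = 4 − 3 = 1, and the invariant factors of ∂_1 are all 1, so H_0 = Z.

(K is a triangulation of the 2-sphere S^2.)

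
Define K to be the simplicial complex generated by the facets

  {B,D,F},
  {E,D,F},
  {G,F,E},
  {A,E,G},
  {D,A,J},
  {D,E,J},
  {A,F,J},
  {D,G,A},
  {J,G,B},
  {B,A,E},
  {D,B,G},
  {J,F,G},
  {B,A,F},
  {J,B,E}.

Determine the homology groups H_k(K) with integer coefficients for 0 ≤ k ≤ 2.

H_0 = Z,  H_1 = Z^2,  H_2 = Z.

Order the vertices as A < B < D < E < F < G < J. Listing each simplex with vertices in this order, K has dimension 2 with simplices:

  0-simplices (7): A, B, D, E, F, G, J
  1-simplices (21): AB, AD, AE, AF, AG, AJ, BD, BE, BF, BG, BJ, DE, DF, DG, DJ, EF, EG, EJ, FG, FJ, GJ
  2-simplices (14): ABE, ABF, ADG, ADJ, AEG, AFJ, BDF, BDG, BEJ, BGJ, DEF, DEJ, EFG, FGJ

giving chain groups C_0 ≅ Z^7, C_1 ≅ Z^21, C_2 ≅ Z^14.

Boundary ∂_1: C_1 → C_0 sends each edge [p,q] (with p < q) to q − p. For instance
  ∂AJ = J − A.
The 7×21 boundary matrix has rank 6 and Smith normal form diag(1,1,1,1,1,1).

Boundary ∂_2: C_2 → C_1 sends each 2-simplex [p,q,r] to [q,r] − [p,r] + [p,q]. For instance
  ∂DEF = EF − DF + DE,
  ∂ABE = BE − AE + AB.
The resulting 21×14 matrix has rank 13, and its Smith normal form has invariant factors (1,1,1,1,1,1,1,1,1,1,1,1,1).

Computing H_k = (kernel of ∂_k) / (image of ∂_{k+1}):

  H_0: rank C_0 − rank ∂_1 = 7 − 6 = 1, and the invariant factors of ∂_1 are all 1, so H_0 = Z.
  H_1: rank ker ∂_1 − rank ∂_2 = (21 − 6) − 13 = 2, and the invariant factors of ∂_2 are all 1, so H_1 = Z^2.
  H_2: rank ker ∂_2 − rank ∂_3 = (14 − 13) − 0 = 1, and there is no ∂_3, so H_2 = Z.

As a check, the Euler characteristic is 7 − 21 + 14 = 0, which agrees with 1 − 2 + 1 = 0.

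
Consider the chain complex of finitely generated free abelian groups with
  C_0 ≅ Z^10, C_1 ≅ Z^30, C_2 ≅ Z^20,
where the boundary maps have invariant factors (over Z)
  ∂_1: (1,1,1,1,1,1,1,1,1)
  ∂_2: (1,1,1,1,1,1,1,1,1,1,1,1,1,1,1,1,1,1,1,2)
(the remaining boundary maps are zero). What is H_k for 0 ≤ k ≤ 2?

H_0 = Z,  H_1 = Z ⊕ Z/2,  H_2 = 0.

H_0: b_0 = 10 − 0 − 9 = 1; torsion from ∂_1 factors > 1: none. So H_0 = Z.
H_1: b_1 = 30 − 9 − 20 = 1; torsion from ∂_2 factors > 1: [2]. So H_1 = Z ⊕ Z/2.
H_2: b_2 = 20 − 20 − 0 = 0; torsion from ∂_3 factors > 1: none. So H_2 = 0.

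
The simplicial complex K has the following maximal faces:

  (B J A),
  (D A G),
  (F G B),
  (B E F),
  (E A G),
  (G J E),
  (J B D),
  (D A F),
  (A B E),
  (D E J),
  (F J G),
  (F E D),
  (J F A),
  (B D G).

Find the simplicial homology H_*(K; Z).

H_0 ≅ Z,  H_1 ≅ Z^2,  H_2 ≅ Z.

We work with the vertex ordering A < B < D < E < F < G < J. The simplices of K, each written with vertices in increasing order, are:

  0-simplices (7): A, B, D, E, F, G, J
  1-simplices (21): AB, AD, AE, AF, AG, AJ, BD, BE, BF, BG, BJ, DE, DF, DG, DJ, EF, EG, EJ, FG, FJ, GJ
  2-simplices (14): ABE, ABJ, ADF, ADG, AEG, AFJ, BDG, BDJ, BEF, BFG, DEF, DEJ, EGJ, FGJ

Hence C_0 ≅ Z^7, C_1 ≅ Z^21, C_2 ≅ Z^14.

The boundary map ∂_1: C_1 → C_0 is given by ∂[p,q] = [q] − [p].
This gives a 7×21 integer matrix of rank 6; reducing to Smith normal form yields diagonal entries (1,1,1,1,1,1).

Boundary ∂_2: C_2 → C_1 acts by ∂[p,q,r] = [q,r] − [p,r] + [p,q]. For instance
  ∂FGJ = GJ − FJ + FG,
  ∂BFG = FG − BG + BF.
As a 21×14 matrix over Z this has rank 13, with invariant factors (1,1,1,1,1,1,1,1,1,1,1,1,1).

Computing H_k = (kernel of ∂_k) / (image of ∂_{k+1}):

  H_0: rank C_0 − rank ∂_1 = 7 − 6 = 1, and the invariant factors of ∂_1 are all 1, so H_0 = Z.
  H_1: rank ker ∂_1 − rank ∂_2 = (21 − 6) − 13 = 2, and the invariant factors of ∂_2 are all 1, so H_1 = Z^2.
  H_2: rank ker ∂_2 − rank ∂_3 = (14 − 13) − 0 = 1, and there is no ∂_3, so H_2 = Z.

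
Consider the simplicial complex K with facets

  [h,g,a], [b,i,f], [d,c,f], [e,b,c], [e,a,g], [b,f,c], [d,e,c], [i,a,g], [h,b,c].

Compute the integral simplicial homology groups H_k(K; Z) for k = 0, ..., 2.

H_0 = Z,  H_1 = Z^2,  H_2 = 0.

Take the total order a < b < c < d < e < f < g < h < i on the vertex set. Then K (dimension 2) consists of the simplices:

  0-simplices (9): a, b, c, d, e, f, g, h, i
  1-simplices (19): ae, ag, ah, ai, bc, be, bf, bh, bi, cd, ce, cf, ch, de, df, eg, fi, gh, gi
  2-simplices (9): aeg, agh, agi, bce, bcf, bch, bfi, cde, cdf

Hence C_0 ≅ Z^9, C_1 ≅ Z^19, C_2 ≅ Z^9.

Boundary ∂_1: C_1 → C_0 sends each edge [p,q] (with p < q) to q − p. For instance
  ∂bh = h − b.
The 9×19 boundary matrix has rank 8 and Smith normal form diag(1,1,1,1,1,1,1,1).

Boundary ∂_2: C_2 → C_1 sends each 2-simplex [p,q,r] to [q,r] − [p,r] + [p,q]. For instance
  ∂agi = gi − ai + ag,
  ∂agh = gh − ah + ag.
The resulting 19×9 matrix has rank 9, and its Smith normal form has invariant factors (1,1,1,1,1,1,1,1,1).

Now H_k = ker ∂_k / im ∂_{k+1}, so:

  H_0: rank C_0 − rank ∂_1 = 9 − 8 = 1, and the invariant factors of ∂_1 are all 1, so H_0 = Z.
  H_1: rank ker ∂_1 − rank ∂_2 = (19 − 8) − 9 = 2, and the invariant factors of ∂_2 are all 1, so H_1 = Z^2.
  H_2: rank ker ∂_2 − rank ∂_3 = (9 − 9) − 0 = 0, and there is no ∂_3, so H_2 = 0.

As a check, the Euler characteristic is 9 − 19 + 9 = -1, which agrees with 1 − 2 + 0 = -1.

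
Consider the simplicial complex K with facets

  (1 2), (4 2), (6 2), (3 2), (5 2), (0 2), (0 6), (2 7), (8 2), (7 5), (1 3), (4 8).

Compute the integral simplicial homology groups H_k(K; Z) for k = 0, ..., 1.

H_0 ≅ Z,  H_1 ≅ Z^4.

Take the total order 0 < 1 < 2 < 3 < 4 < 5 < 6 < 7 < 8 on the vertex set. Then K (dimension 1) consists of the simplices:

  0-simplices (9): [0], [1], [2], [3], [4], [5], [6], [7], [8]
  1-simplices (12): [0,2], [0,6], [1,2], [1,3], [2,3], [2,4], [2,5], [2,6], [2,7], [2,8], [4,8], [5,7]

so the chain groups are C_0 ≅ Z^9, C_1 ≅ Z^12.

Boundary ∂_1: C_1 → C_0 maps an edge to its endpoints' difference, ∂[p,q] = q − p.
As a 9×12 matrix over Z this has rank 8, with invariant factors (1,1,1,1,1,1,1,1).

Computing H_k = (kernel of ∂_k) / (image of ∂_{k+1}):

  H_0: rank C_0 − rank ∂_1 = 9 − 8 = 1, and the invariant factors of ∂_1 are all 1, so H_0 ≅ Z.
  H_1: rank ker ∂_1 − rank ∂_2 = (12 − 8) − 0 = 4, and there is no ∂_2, so H_1 ≅ Z^4.

As a check, the Euler characteristic is 9 − 12 = -3, which agrees with 1 − 4 = -3.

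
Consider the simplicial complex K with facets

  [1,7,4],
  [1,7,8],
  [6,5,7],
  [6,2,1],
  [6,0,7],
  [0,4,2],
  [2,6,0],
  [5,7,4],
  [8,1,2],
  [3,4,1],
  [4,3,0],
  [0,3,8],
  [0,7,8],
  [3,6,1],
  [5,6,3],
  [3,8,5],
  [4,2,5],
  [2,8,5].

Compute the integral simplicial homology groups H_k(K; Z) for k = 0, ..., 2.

We work with the vertex ordering 0 < 1 < 2 < 3 < 4 < 5 < 6 < 7 < 8. The simplices of K, each written with vertices in increasing order, are:

  0-simplices (9): [0], [1], [2], [3], [4], [5], [6], [7], [8]
  1-simplices (27): (27 of them)
  2-simplices (18): [0,2,4], [0,2,6], [0,3,4], [0,3,8], [0,6,7], [0,7,8], [1,2,6], [1,2,8], [1,3,4], [1,3,6], [1,4,7], [1,7,8], [2,4,5], [2,5,8], [3,5,6], [3,5,8], [4,5,7], [5,6,7]

Hence C_0 ≅ Z^9, C_1 ≅ Z^27, C_2 ≅ Z^18.

∂_1: C_1 → C_0 is given by ∂[p,q] = [q] − [p]. For instance
  ∂[2,8] = [8] − [2].
This gives a 9×27 integer matrix of rank 8; reducing to Smith normal form yields diagonal entries (1,1,1,1,1,1,1,1).

∂_2: C_2 → C_1 sends each 2-simplex [p,q,r] to [q,r] − [p,r] + [p,q]. For instance
  ∂[0,3,4] = [3,4] − [0,4] + [0,3],
  ∂[2,4,5] = [4,5] − [2,5] + [2,4].
The 27×18 boundary matrix has rank 17 and Smith normal form diag(1,1,1,1,1,1,1,1,1,1,1,1,1,1,1,1,1).

Computing H_k = (kernel of ∂_k) / (image of ∂_{k+1}):

  H_0: rank C_0 − rank ∂_1 = 9 − 8 = 1, and the invariant factors of ∂_1 are all 1, so H_0 ≅ Z.
  H_1: rank ker ∂_1 − rank ∂_2 = (27 − 8) − 17 = 2, and the invariant factors of ∂_2 are all 1, so H_1 ≅ Z^2.
  H_2: rank ker ∂_2 − rank ∂_3 = (18 − 17) − 0 = 1, and there is no ∂_3, so H_2 ≅ Z.

H_0 = Z,  H_1 = Z^2,  H_2 = Z.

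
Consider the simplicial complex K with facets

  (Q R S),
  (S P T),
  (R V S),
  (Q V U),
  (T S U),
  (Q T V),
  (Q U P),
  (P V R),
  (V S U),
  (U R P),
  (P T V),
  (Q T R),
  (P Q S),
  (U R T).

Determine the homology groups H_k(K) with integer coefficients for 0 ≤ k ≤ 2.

We work with the vertex ordering P < Q < R < S < T < U < V. The simplices of K, each written with vertices in increasing order, are:

  0-simplices (7): P, Q, R, S, T, U, V
  1-simplices (21): PQ, PR, PS, PT, PU, PV, QR, QS, QT, QU, QV, RS, RT, RU, RV, ST, SU, SV, TU, TV, UV
  2-simplices (14): PQS, PQU, PRU, PRV, PST, PTV, QRS, QRT, QTV, QUV, RSV, RTU, STU, SUV

giving chain groups C_0 ≅ Z^7, C_1 ≅ Z^21, C_2 ≅ Z^14.

Boundary ∂_1: C_1 → C_0 maps an edge to its endpoints' difference, ∂[p,q] = q − p. For instance
  ∂PS = S − P.
The resulting 7×21 matrix has rank 6, and its Smith normal form has invariant factors (1,1,1,1,1,1).

The boundary map ∂_2: C_2 → C_1 sends each 2-simplex [p,q,r] to [q,r] − [p,r] + [p,q]. For instance
  ∂RTU = TU − RU + RT,
  ∂SUV = UV − SV + SU.
This gives a 21×14 integer matrix of rank 13; reducing to Smith normal form yields diagonal entries (1,1,1,1,1,1,1,1,1,1,1,1,1).

Reading off H_k = ker ∂_k / im ∂_{k+1}:

  H_0: rank C_0 − rank ∂_1 = 7 − 6 = 1, and the invariant factors of ∂_1 are all 1, so H_0 = Z.
  H_1: rank ker ∂_1 − rank ∂_2 = (21 − 6) − 13 = 2, and the invariant factors of ∂_2 are all 1, so H_1 = Z^2.
  H_2: rank ker ∂_2 − rank ∂_3 = (14 − 13) − 0 = 1, and there is no ∂_3, so H_2 = Z.

As a check, the Euler characteristic is 7 − 21 + 14 = 0, which agrees with 1 − 2 + 1 = 0.

H_0 ≅ Z,  H_1 ≅ Z^2,  H_2 ≅ Z.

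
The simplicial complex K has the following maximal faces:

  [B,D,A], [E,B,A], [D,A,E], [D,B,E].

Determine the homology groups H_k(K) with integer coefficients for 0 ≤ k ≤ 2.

H_0 = Z,  H_1 = 0,  H_2 = Z.

Fix the vertex order A < B < D < E and write every simplex with vertices in increasing order. Then dim K = 2 and the simplices of K are:

  0-simplices (4): A, B, D, E
  1-simplices (6): AB, AD, AE, BD, BE, DE
  2-simplices (4): ABD, ABE, ADE, BDE

giving chain groups C_0 ≅ Z^4, C_1 ≅ Z^6, C_2 ≅ Z^4.

∂_1: C_1 → C_0 is given by ∂[p,q] = [q] − [p]. For instance
  ∂AB = B − A.
The 4×6 boundary matrix has rank 3 and Smith normal form diag(1,1,1).

∂_2: C_2 → C_1 maps a triangle to the signed sum of its edges. For instance
  ∂ABE = BE − AE + AB,
  ∂ABD = BD − AD + AB.
This gives a 6×4 integer matrix of rank 3; reducing to Smith normal form yields diagonal entries (1,1,1).

From H_k ≅ ker(∂_k) / im(∂_{k+1}) we obtain:

  H_0: rank C_0 − rank ∂_1 = 4 − 3 = 1, and the invariant factors of ∂_1 are all 1, so H_0 = Z.
  H_1: rank ker ∂_1 − rank ∂_2 = (6 − 3) − 3 = 0, and the invariant factors of ∂_2 are all 1, so H_1 = 0.
  H_2: rank ker ∂_2 − rank ∂_3 = (4 − 3) − 0 = 1, and there is no ∂_3, so H_2 = Z.

As a check, the Euler characteristic is 4 − 6 + 4 = 2, which agrees with 1 − 0 + 1 = 2.
(K is a triangulation of the 2-sphere S^2.)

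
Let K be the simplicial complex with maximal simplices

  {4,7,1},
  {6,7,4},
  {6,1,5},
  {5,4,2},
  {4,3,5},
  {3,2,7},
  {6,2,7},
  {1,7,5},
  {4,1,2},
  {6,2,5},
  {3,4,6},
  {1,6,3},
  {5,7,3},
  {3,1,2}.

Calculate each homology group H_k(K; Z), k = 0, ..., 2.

H_0 ≅ Z,  H_1 ≅ Z^2,  H_2 ≅ Z.

We work with the vertex ordering 1 < 2 < 3 < 4 < 5 < 6 < 7. The simplices of K, each written with vertices in increasing order, are:

  0-simplices (7): [1], [2], [3], [4], [5], [6], [7]
  1-simplices (21): [1,2], [1,3], [1,4], [1,5], [1,6], [1,7], [2,3], [2,4], [2,5], [2,6], [2,7], [3,4], [3,5], [3,6], [3,7], [4,5], [4,6], [4,7], [5,6], [5,7], [6,7]
  2-simplices (14): [1,2,3], [1,2,4], [1,3,6], [1,4,7], [1,5,6], [1,5,7], [2,3,7], [2,4,5], [2,5,6], [2,6,7], [3,4,5], [3,4,6], [3,5,7], [4,6,7]

Hence C_0 ≅ Z^7, C_1 ≅ Z^21, C_2 ≅ Z^14.

The boundary map ∂_1: C_1 → C_0 maps an edge to its endpoints' difference, ∂[p,q] = q − p. For instance
  ∂[1,4] = [4] − [1].
The resulting 7×21 matrix has rank 6, and its Smith normal form has invariant factors (1,1,1,1,1,1).

∂_2: C_2 → C_1 acts by ∂[p,q,r] = [q,r] − [p,r] + [p,q]. For instance
  ∂[2,3,7] = [3,7] − [2,7] + [2,3],
  ∂[1,5,6] = [5,6] − [1,6] + [1,5].
As a 21×14 matrix over Z this has rank 13, with invariant factors (1,1,1,1,1,1,1,1,1,1,1,1,1).

Computing H_k = (kernel of ∂_k) / (image of ∂_{k+1}):

  H_0: rank C_0 − rank ∂_1 = 7 − 6 = 1, and the invariant factors of ∂_1 are all 1, so H_0 = Z.
  H_1: rank ker ∂_1 − rank ∂_2 = (21 − 6) − 13 = 2, and the invariant factors of ∂_2 are all 1, so H_1 = Z^2.
  H_2: rank ker ∂_2 − rank ∂_3 = (14 − 13) − 0 = 1, and there is no ∂_3, so H_2 = Z.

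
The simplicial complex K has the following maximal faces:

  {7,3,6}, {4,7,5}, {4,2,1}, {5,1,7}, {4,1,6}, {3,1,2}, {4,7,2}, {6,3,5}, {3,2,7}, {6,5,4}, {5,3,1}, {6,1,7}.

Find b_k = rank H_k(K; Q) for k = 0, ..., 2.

Fix the vertex order 1 < 2 < 3 < 4 < 5 < 6 < 7 and write every simplex with vertices in increasing order. Then dim K = 2 and the simplices of K are:

  0-simplices (7): [1], [2], [3], [4], [5], [6], [7]
  1-simplices (18): [1,2], [1,3], [1,4], [1,5], [1,6], [1,7], [2,3], [2,4], [2,7], [3,5], [3,6], [3,7], [4,5], [4,6], [4,7], [5,6], [5,7], [6,7]
  2-simplices (12): [1,2,3], [1,2,4], [1,3,5], [1,4,6], [1,5,7], [1,6,7], [2,3,7], [2,4,7], [3,5,6], [3,6,7], [4,5,6], [4,5,7]

Hence C_0 ≅ Z^7, C_1 ≅ Z^18, C_2 ≅ Z^12.

Boundary ∂_1: C_1 → C_0 sends each edge [p,q] (with p < q) to q − p.
This gives a 7×18 integer matrix of rank 6; reducing to Smith normal form yields diagonal entries (1,1,1,1,1,1).

The boundary map ∂_2: C_2 → C_1 sends each 2-simplex [p,q,r] to [q,r] − [p,r] + [p,q]. For instance
  ∂[1,6,7] = [6,7] − [1,7] + [1,6],
  ∂[4,5,6] = [5,6] − [4,6] + [4,5].
The 18×12 boundary matrix has rank 12 and Smith normal form diag(1,1,1,1,1,1,1,1,1,1,1,2).

Now H_k = ker ∂_k / im ∂_{k+1}, so:

  H_0: rank C_0 − rank ∂_1 = 7 − 6 = 1, and the invariant factors of ∂_1 are all 1, so H_0 = Z.
  H_1: rank ker ∂_1 − rank ∂_2 = (18 − 6) − 12 = 0, and ∂_2 has invariant factor 2 > 1, so H_1 = Z/2.
  H_2: rank ker ∂_2 − rank ∂_3 = (12 − 12) − 0 = 0, and there is no ∂_3, so H_2 = 0.

As a check, the Euler characteristic is 7 − 18 + 12 = 1, which agrees with 1 − 0 + 0 = 1.
(K is a triangulation of the real projective plane RP^2.)

Hence the Betti numbers are b_0 = 1, b_1 = 0, b_2 = 0.

b_0 = 1, b_1 = 0, b_2 = 0.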